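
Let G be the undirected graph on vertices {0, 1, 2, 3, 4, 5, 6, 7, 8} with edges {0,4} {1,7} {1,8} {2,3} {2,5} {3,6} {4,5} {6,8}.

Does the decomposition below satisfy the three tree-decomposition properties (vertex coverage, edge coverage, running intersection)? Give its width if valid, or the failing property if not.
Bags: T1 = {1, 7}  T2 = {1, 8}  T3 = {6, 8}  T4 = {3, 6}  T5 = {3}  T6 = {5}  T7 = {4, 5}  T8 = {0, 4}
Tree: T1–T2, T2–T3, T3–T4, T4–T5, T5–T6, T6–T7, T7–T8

No — vertex 2 appears in no bag.

A tree decomposition must satisfy three properties: every vertex lies in some bag; for every edge, both endpoints lie together in some bag; and for every vertex, the bags containing it form a connected subtree. Here vertex 2 appears in no bag, so the decomposition is invalid.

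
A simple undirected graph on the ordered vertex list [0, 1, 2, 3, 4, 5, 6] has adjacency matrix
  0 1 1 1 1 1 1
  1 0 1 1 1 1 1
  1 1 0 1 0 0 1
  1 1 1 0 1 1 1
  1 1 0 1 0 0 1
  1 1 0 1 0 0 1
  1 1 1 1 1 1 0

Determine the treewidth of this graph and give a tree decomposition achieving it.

Treewidth 4.
One such decomposition:
Bags: B1 = {0, 1, 2, 3, 6}  B2 = {0, 1, 3, 4, 6}  B3 = {0, 1, 3, 5, 6}
Tree: B1–B2, B1–B3

The largest bag has 5 vertices, giving width 4; this decomposition certifies tw(G) ≤ 4. On the other hand G contains the 5-clique {0, 1, 2, 3, 6}. A clique must lie in a single bag of any decomposition, so no decomposition can have width below 4. The upper and lower bounds meet at 4, so that is the treewidth.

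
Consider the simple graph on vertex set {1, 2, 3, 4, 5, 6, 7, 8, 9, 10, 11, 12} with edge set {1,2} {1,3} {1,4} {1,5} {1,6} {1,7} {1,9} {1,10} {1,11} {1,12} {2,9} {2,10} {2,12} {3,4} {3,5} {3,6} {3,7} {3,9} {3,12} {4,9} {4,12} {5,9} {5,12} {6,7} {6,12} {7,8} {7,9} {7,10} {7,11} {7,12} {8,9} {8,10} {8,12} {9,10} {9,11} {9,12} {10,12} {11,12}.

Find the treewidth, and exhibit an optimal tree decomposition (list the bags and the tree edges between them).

Every bag has size at most 5, so the width is 5 − 1 = 4 and tw(G) ≤ 4. For the lower bound, the 5 vertices {7, 8, 9, 10, 12} are pairwise adjacent, and any tree decomposition puts a clique entirely inside one bag — forcing width ≥ 4. The upper and lower bounds meet at 4, so that is the treewidth.

Treewidth 4.
One such decomposition:
Bags: B1 = {1, 3, 7, 9, 12}  B2 = {1, 3, 4, 9, 12}  B3 = {1, 7, 9, 10, 12}  B4 = {1, 3, 5, 9, 12}  B5 = {1, 2, 9, 10, 12}  B6 = {7, 8, 9, 10, 12}  B7 = {1, 3, 6, 7, 12}  B8 = {1, 7, 9, 11, 12}
Tree: B1–B2, B1–B3, B2–B4, B3–B5, B3–B6, B1–B7, B1–B8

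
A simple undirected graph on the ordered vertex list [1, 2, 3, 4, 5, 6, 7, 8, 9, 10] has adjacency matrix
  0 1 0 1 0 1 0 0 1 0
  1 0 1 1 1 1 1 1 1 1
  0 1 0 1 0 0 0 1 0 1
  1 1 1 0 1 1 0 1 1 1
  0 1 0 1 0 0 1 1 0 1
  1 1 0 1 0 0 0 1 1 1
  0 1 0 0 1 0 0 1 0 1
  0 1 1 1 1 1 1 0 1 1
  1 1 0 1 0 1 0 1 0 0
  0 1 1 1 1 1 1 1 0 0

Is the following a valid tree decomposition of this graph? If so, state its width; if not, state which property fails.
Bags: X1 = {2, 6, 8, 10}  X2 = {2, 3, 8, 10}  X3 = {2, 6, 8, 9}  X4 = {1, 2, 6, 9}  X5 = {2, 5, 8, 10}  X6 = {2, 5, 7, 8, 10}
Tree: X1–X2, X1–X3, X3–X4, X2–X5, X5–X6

No — vertex 4 appears in no bag.

A tree decomposition must satisfy three properties: every vertex lies in some bag; for every edge, both endpoints lie together in some bag; and for every vertex, the bags containing it form a connected subtree. Here vertex 4 appears in no bag, so the decomposition is invalid.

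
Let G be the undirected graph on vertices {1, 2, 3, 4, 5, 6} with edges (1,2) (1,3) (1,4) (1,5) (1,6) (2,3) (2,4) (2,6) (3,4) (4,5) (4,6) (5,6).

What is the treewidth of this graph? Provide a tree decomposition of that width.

Every bag has size at most 4, so the width is 4 − 1 = 3 and tw(G) ≤ 3. Conversely, {1, 2, 3, 4} is a clique of size 4, and the vertices of any clique must share a bag in every tree decomposition; so some bag has ≥ 4 vertices and tw(G) ≥ 3. Combining the bounds, tw(G) = 3.

Treewidth 3.
Bags: B1 = {1, 2, 4, 6}  B2 = {1, 4, 5, 6}  B3 = {1, 2, 3, 4}
Tree: B1–B2, B1–B3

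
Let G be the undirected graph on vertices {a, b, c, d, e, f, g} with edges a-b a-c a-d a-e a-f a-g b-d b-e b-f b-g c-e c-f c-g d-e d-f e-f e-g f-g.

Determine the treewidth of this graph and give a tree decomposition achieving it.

The largest bag has 5 vertices, giving width 4; this decomposition certifies tw(G) ≤ 4. Conversely, {a, c, e, f, g} is a clique of size 5, and the vertices of any clique must share a bag in every tree decomposition; so some bag has ≥ 5 vertices and tw(G) ≥ 4. The upper and lower bounds meet at 4, so that is the treewidth.

Treewidth 4.
Bags: B1 = {a, b, e, f, g}  B2 = {a, c, e, f, g}  B3 = {a, b, d, e, f}
Tree: B1–B2, B1–B3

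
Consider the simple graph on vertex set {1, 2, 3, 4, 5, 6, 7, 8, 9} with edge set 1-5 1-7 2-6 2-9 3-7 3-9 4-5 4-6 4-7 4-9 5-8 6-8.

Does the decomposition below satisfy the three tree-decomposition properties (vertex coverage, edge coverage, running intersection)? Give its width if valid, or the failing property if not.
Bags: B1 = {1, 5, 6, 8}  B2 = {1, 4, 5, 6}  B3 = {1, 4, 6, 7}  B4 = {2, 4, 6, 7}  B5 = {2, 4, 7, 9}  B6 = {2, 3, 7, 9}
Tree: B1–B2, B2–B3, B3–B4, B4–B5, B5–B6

Yes; width 3.

Every vertex of G appears in some bag (union = {1, 2, 3, 4, 5, 6, 7, 8, 9}); every edge is covered by a bag; and for each vertex v the set of bags containing v is connected in the bag tree. The decomposition is therefore valid. The largest bag has 4 vertices, so the width is 3.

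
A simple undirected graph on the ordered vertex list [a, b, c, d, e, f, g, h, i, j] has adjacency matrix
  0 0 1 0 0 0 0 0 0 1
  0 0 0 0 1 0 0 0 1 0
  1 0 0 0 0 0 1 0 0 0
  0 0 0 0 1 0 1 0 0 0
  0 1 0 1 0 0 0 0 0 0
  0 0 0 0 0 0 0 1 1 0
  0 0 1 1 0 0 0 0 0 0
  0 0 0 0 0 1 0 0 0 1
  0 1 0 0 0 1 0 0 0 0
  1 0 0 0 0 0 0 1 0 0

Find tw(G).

A width-2 tree decomposition is:
Bags: B1 = {f, h, j}  B2 = {f, i, j}  B3 = {b, i, j}  B4 = {b, e, j}  B5 = {d, e, j}  B6 = {d, g, j}  B7 = {c, g, j}  B8 = {a, c, j}
Tree: B1–B2, B2–B3, B3–B4, B4–B5, B5–B6, B6–B7, B7–B8
The largest bag has 3 vertices, giving width 2; this decomposition certifies tw(G) ≤ 2. Since j–h–f–i–b–e–d–g–c–a–j is a cycle in G, G is not acyclic. Forests are exactly the graphs of treewidth ≤ 1, so tw(G) ≥ 2. Hence tw(G) = 2 exactly.

2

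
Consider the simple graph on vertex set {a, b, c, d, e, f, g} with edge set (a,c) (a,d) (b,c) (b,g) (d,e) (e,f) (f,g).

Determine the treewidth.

A width-2 tree decomposition is:
Bags: B1 = {b, f, g}  B2 = {b, c, f}  B3 = {a, c, f}  B4 = {a, d, f}  B5 = {d, e, f}
Tree: B1–B2, B2–B3, B3–B4, B4–B5
Every bag has size at most 3, so the width is 3 − 1 = 2 and tw(G) ≤ 2. For the lower bound, G contains the cycle f–g–b–c–a–d–e–f, so G is not a forest; only forests have treewidth ≤ 1, hence tw(G) ≥ 2. Combining the bounds, tw(G) = 2.

2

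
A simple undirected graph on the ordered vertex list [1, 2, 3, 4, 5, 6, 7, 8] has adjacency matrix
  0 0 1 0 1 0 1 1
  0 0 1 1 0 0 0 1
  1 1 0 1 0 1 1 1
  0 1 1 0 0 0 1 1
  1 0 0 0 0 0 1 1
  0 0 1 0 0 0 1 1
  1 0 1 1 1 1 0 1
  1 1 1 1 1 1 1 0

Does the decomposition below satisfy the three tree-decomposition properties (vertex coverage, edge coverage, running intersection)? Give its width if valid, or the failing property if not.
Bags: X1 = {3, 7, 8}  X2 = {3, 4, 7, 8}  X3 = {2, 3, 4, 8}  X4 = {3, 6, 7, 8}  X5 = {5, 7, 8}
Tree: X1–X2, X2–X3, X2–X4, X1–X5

No — vertex 1 appears in no bag.

A tree decomposition must satisfy three properties: every vertex lies in some bag; for every edge, both endpoints lie together in some bag; and for every vertex, the bags containing it form a connected subtree. Here vertex 1 appears in no bag, so the decomposition is invalid.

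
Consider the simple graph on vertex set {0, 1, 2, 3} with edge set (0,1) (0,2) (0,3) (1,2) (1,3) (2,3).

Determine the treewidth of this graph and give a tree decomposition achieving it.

Treewidth 3.
Bags: B1 = {0, 1, 2, 3}
Tree: (single bag)

With just one bag of size 4, the width is 4 − 1 = 3, so tw(G) ≤ 3. On the other hand G contains the 4-clique {0, 1, 2, 3}. A clique must lie in a single bag of any decomposition, so no decomposition can have width below 3. The upper and lower bounds meet at 3, so that is the treewidth.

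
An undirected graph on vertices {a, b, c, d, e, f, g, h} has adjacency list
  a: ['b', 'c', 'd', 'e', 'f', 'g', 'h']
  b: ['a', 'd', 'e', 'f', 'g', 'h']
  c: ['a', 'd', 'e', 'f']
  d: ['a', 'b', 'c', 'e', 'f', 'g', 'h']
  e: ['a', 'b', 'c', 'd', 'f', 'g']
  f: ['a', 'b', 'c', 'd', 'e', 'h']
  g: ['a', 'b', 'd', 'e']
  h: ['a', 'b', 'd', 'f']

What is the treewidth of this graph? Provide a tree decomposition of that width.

Each bag holds 5 vertices, so the decomposition has width 4, which upper-bounds the treewidth. For the lower bound, the 5 vertices {a, b, d, e, g} are pairwise adjacent, and any tree decomposition puts a clique entirely inside one bag — forcing width ≥ 4. The upper and lower bounds meet at 4, so that is the treewidth.

Treewidth 4.
One optimal decomposition is:
Bags: B1 = {a, b, d, e, f}  B2 = {a, c, d, e, f}  B3 = {a, b, d, e, g}  B4 = {a, b, d, f, h}
Tree: B1–B2, B1–B3, B1–B4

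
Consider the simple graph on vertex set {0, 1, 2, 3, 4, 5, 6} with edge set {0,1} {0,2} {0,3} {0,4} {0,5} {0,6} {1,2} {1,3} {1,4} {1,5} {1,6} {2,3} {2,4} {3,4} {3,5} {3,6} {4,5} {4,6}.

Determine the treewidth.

A width-4 tree decomposition is:
Bags: B1 = {0, 1, 3, 4, 6}  B2 = {0, 1, 2, 3, 4}  B3 = {0, 1, 3, 4, 5}
Tree: B1–B2, B1–B3
Every bag has size at most 5, so the width is 5 − 1 = 4 and tw(G) ≤ 4. Conversely, {0, 1, 2, 3, 4} is a clique of size 5, and the vertices of any clique must share a bag in every tree decomposition; so some bag has ≥ 5 vertices and tw(G) ≥ 4. The upper and lower bounds meet at 4, so that is the treewidth.

4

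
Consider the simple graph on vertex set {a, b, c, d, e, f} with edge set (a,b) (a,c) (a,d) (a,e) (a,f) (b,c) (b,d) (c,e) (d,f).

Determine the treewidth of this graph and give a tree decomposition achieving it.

Every bag has size at most 3, so the width is 3 − 1 = 2 and tw(G) ≤ 2. For the lower bound, the 3 vertices {a, d, f} are pairwise adjacent, and any tree decomposition puts a clique entirely inside one bag — forcing width ≥ 2. Hence tw(G) = 2 exactly.

Treewidth 2.
Bags: B1 = {a, d, f}  B2 = {a, b, d}  B3 = {a, b, c}  B4 = {a, c, e}
Tree: B1–B2, B2–B3, B3–B4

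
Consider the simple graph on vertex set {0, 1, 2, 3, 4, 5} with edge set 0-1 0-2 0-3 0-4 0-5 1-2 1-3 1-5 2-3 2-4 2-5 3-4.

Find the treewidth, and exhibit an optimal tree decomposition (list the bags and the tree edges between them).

Every bag has size at most 4, so the width is 4 − 1 = 3 and tw(G) ≤ 3. Conversely, {0, 1, 2, 3} is a clique of size 4, and the vertices of any clique must share a bag in every tree decomposition; so some bag has ≥ 4 vertices and tw(G) ≥ 3. The upper and lower bounds meet at 3, so that is the treewidth.

Treewidth 3.
One such decomposition:
Bags: B1 = {0, 1, 2, 3}  B2 = {0, 2, 3, 4}  B3 = {0, 1, 2, 5}
Tree: B1–B2, B1–B3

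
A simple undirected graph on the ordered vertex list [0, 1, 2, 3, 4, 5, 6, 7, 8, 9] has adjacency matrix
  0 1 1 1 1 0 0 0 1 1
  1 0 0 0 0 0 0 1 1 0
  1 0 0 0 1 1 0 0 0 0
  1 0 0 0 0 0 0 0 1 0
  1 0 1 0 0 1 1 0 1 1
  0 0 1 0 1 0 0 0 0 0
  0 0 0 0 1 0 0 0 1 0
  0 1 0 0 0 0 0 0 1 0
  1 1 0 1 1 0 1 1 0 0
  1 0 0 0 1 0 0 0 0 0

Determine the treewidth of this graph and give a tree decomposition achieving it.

Treewidth 2.
Bags: B1 = {0, 1, 8}  B2 = {0, 4, 8}  B3 = {0, 2, 4}  B4 = {0, 4, 9}  B5 = {2, 4, 5}  B6 = {0, 3, 8}  B7 = {4, 6, 8}  B8 = {1, 7, 8}
Tree: B1–B2, B2–B3, B2–B4, B3–B5, B2–B6, B2–B7, B1–B8

The largest bag has 3 vertices, giving width 2; this decomposition certifies tw(G) ≤ 2. On the other hand G contains the 3-clique {0, 1, 8}. A clique must lie in a single bag of any decomposition, so no decomposition can have width below 2. Combining the bounds, tw(G) = 2.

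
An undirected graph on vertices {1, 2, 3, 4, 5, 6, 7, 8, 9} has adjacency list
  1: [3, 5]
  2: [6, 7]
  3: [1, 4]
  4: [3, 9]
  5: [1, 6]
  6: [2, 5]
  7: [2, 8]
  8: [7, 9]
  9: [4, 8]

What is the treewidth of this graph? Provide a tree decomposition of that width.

The largest bag has 3 vertices, giving width 2; this decomposition certifies tw(G) ≤ 2. For the lower bound, G contains the cycle 8–7–2–6–5–1–3–4–9–8, so G is not a forest; only forests have treewidth ≤ 1, hence tw(G) ≥ 2. Therefore the treewidth is 2.

Treewidth 2.
One optimal decomposition is:
Bags: B1 = {2, 7, 8}  B2 = {2, 6, 8}  B3 = {5, 6, 8}  B4 = {1, 5, 8}  B5 = {1, 3, 8}  B6 = {3, 4, 8}  B7 = {4, 8, 9}
Tree: B1–B2, B2–B3, B3–B4, B4–B5, B5–B6, B6–B7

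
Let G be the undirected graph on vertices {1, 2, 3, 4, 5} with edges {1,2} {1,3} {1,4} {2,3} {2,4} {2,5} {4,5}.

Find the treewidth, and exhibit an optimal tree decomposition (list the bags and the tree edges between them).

Each bag holds 3 vertices, so the decomposition has width 2, which upper-bounds the treewidth. For the lower bound, the 3 vertices {1, 2, 3} are pairwise adjacent, and any tree decomposition puts a clique entirely inside one bag — forcing width ≥ 2. Therefore the treewidth is 2.

Treewidth 2.
One optimal decomposition is:
Bags: B1 = {1, 2, 3}  B2 = {1, 2, 4}  B3 = {2, 4, 5}
Tree: B1–B2, B2–B3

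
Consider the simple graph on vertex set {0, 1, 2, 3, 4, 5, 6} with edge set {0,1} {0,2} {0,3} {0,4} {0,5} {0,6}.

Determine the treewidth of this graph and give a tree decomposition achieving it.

Every bag has size at most 2, so the width is 2 − 1 = 1 and tw(G) ≤ 1. Any graph with an edge has treewidth ≥ 1, and G has the edge 0–1. Combining the bounds, tw(G) = 1.

Treewidth 1.
One optimal decomposition is:
Bags: B1 = {0, 1}  B2 = {0, 5}  B3 = {0, 3}  B4 = {0, 4}  B5 = {0, 2}  B6 = {0, 6}
Tree: B1–B2, B2–B3, B1–B4, B3–B5, B1–B6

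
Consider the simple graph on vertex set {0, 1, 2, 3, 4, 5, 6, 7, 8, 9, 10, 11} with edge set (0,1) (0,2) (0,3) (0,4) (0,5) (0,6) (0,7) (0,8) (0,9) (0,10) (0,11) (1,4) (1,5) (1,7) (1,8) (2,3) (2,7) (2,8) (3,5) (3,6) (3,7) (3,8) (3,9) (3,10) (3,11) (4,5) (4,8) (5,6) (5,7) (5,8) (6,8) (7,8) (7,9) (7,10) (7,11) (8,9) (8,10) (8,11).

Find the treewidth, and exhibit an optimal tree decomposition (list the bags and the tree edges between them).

Treewidth 4.
One optimal decomposition is:
Bags: B1 = {0, 3, 7, 8, 11}  B2 = {0, 3, 5, 7, 8}  B3 = {0, 3, 7, 8, 9}  B4 = {0, 3, 7, 8, 10}  B5 = {0, 3, 5, 6, 8}  B6 = {0, 2, 3, 7, 8}  B7 = {0, 1, 5, 7, 8}  B8 = {0, 1, 4, 5, 8}
Tree: B1–B2, B2–B3, B3–B4, B2–B5, B1–B6, B2–B7, B7–B8

Each bag holds 5 vertices, so the decomposition has width 4, which upper-bounds the treewidth. On the other hand G contains the 5-clique {0, 1, 4, 5, 8}. A clique must lie in a single bag of any decomposition, so no decomposition can have width below 4. Hence tw(G) = 4 exactly.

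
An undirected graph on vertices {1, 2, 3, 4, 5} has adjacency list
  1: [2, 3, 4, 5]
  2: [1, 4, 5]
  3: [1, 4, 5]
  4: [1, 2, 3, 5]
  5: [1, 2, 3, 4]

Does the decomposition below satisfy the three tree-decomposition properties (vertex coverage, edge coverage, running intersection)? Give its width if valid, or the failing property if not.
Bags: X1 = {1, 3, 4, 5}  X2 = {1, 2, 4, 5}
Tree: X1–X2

Yes; width 3.

Checking the three conditions: (i) the bags cover all of {1, 2, 3, 4, 5}; (ii) for each edge, some bag contains both endpoints; (iii) the bags containing any fixed vertex form a subtree. All hold, so the decomposition is valid with width 4 − 1 = 3.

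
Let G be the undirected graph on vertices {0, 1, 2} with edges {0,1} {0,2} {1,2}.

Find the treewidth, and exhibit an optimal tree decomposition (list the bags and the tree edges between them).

Treewidth 2.
One such decomposition:
Bags: B1 = {0, 1, 2}
Tree: (single bag)

A single bag containing all 3 vertices is trivially a valid decomposition of width 2. For the lower bound, the 3 vertices {0, 1, 2} are pairwise adjacent, and any tree decomposition puts a clique entirely inside one bag — forcing width ≥ 2. The upper and lower bounds meet at 2, so that is the treewidth.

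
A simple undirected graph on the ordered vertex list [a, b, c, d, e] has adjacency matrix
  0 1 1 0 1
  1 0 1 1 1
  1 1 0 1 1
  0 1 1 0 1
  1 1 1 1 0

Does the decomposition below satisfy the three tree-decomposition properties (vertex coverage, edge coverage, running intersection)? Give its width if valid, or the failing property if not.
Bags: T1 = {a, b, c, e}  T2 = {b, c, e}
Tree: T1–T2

No — vertex d appears in no bag.

A tree decomposition must satisfy three properties: every vertex lies in some bag; for every edge, both endpoints lie together in some bag; and for every vertex, the bags containing it form a connected subtree. Here vertex d appears in no bag, so the decomposition is invalid.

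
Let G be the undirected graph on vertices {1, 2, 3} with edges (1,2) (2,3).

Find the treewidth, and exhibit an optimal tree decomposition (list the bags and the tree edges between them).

The largest bag has 2 vertices, giving width 1; this decomposition certifies tw(G) ≤ 1. Any graph with an edge has treewidth ≥ 1, and G has the edge 1–2. Combining the bounds, tw(G) = 1.

Treewidth 1.
One such decomposition:
Bags: B1 = {1, 2}  B2 = {2, 3}
Tree: B1–B2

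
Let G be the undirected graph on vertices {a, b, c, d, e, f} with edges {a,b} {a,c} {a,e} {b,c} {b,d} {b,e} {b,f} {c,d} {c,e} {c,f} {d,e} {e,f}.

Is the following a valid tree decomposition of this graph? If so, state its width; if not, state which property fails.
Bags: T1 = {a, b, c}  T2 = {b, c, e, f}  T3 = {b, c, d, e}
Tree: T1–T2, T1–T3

No — edge (e,a) lies in no bag.

A tree decomposition must satisfy three properties: every vertex lies in some bag; for every edge, both endpoints lie together in some bag; and for every vertex, the bags containing it form a connected subtree. Here edge (e,a) lies in no bag, so the decomposition is invalid.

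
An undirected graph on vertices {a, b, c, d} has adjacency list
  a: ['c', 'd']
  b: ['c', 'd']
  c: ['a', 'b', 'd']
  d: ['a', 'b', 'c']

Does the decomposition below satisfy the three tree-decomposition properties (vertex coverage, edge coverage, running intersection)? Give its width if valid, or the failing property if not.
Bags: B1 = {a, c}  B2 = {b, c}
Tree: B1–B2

A tree decomposition must satisfy three properties: every vertex lies in some bag; for every edge, both endpoints lie together in some bag; and for every vertex, the bags containing it form a connected subtree. Here vertex d appears in no bag, so the decomposition is invalid.

No — vertex d appears in no bag.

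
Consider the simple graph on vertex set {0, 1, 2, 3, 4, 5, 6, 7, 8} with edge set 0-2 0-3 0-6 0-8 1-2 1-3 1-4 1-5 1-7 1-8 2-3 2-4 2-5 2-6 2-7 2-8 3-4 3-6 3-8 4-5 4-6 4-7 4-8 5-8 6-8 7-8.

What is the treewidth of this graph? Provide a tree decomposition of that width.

Each bag holds 5 vertices, so the decomposition has width 4, which upper-bounds the treewidth. For the lower bound, the 5 vertices {0, 2, 3, 6, 8} are pairwise adjacent, and any tree decomposition puts a clique entirely inside one bag — forcing width ≥ 4. The upper and lower bounds meet at 4, so that is the treewidth.

Treewidth 4.
One optimal decomposition is:
Bags: B1 = {1, 2, 3, 4, 8}  B2 = {2, 3, 4, 6, 8}  B3 = {1, 2, 4, 7, 8}  B4 = {1, 2, 4, 5, 8}  B5 = {0, 2, 3, 6, 8}
Tree: B1–B2, B1–B3, B3–B4, B2–B5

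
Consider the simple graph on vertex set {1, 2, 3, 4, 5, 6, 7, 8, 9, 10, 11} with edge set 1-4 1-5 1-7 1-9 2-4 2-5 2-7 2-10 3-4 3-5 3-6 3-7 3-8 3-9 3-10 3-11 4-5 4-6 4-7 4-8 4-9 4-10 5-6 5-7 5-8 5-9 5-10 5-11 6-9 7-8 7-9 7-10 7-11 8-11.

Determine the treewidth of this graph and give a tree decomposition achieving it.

Treewidth 4.
One such decomposition:
Bags: B1 = {3, 4, 5, 7, 8}  B2 = {3, 4, 5, 7, 9}  B3 = {3, 4, 5, 7, 10}  B4 = {3, 4, 5, 6, 9}  B5 = {3, 5, 7, 8, 11}  B6 = {1, 4, 5, 7, 9}  B7 = {2, 4, 5, 7, 10}
Tree: B1–B2, B1–B3, B2–B4, B1–B5, B2–B6, B3–B7

Every bag has size at most 5, so the width is 5 − 1 = 4 and tw(G) ≤ 4. On the other hand G contains the 5-clique {3, 5, 7, 8, 11}. A clique must lie in a single bag of any decomposition, so no decomposition can have width below 4. Hence tw(G) = 4 exactly.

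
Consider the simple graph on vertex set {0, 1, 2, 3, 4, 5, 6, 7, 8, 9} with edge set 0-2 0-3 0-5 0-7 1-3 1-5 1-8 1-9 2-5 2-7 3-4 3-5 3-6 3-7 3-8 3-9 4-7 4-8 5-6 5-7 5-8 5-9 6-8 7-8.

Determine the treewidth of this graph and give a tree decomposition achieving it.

Treewidth 3.
One optimal decomposition is:
Bags: B1 = {3, 5, 6, 8}  B2 = {1, 3, 5, 8}  B3 = {3, 5, 7, 8}  B4 = {1, 3, 5, 9}  B5 = {0, 3, 5, 7}  B6 = {3, 4, 7, 8}  B7 = {0, 2, 5, 7}
Tree: B1–B2, B1–B3, B2–B4, B3–B5, B3–B6, B5–B7

The largest bag has 4 vertices, giving width 3; this decomposition certifies tw(G) ≤ 3. On the other hand G contains the 4-clique {0, 2, 5, 7}. A clique must lie in a single bag of any decomposition, so no decomposition can have width below 3. Hence tw(G) = 3 exactly.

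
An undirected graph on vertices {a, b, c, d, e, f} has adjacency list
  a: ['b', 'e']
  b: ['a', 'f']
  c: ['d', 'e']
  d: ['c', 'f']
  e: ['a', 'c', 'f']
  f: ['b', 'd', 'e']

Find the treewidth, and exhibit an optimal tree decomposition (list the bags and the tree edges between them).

Treewidth 2.
One optimal decomposition is:
Bags: B1 = {c, d, f}  B2 = {c, e, f}  B3 = {b, e, f}  B4 = {a, b, e}
Tree: B1–B2, B2–B3, B3–B4

Every bag has size at most 3, so the width is 3 − 1 = 2 and tw(G) ≤ 2. The edges d–c–e–f–d form a cycle, so G is not a tree and its treewidth is at least 2. Combining the bounds, tw(G) = 2.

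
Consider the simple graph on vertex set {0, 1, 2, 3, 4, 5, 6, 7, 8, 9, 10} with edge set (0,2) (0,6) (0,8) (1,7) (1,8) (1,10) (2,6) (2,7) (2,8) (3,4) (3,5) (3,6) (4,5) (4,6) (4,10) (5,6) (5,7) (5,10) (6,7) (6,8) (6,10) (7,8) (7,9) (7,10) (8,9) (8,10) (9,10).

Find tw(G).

A width-3 tree decomposition is:
Bags: B1 = {2, 6, 7, 8}  B2 = {6, 7, 8, 10}  B3 = {7, 8, 9, 10}  B4 = {5, 6, 7, 10}  B5 = {1, 7, 8, 10}  B6 = {0, 2, 6, 8}  B7 = {4, 5, 6, 10}  B8 = {3, 4, 5, 6}
Tree: B1–B2, B2–B3, B2–B4, B3–B5, B1–B6, B4–B7, B7–B8
The largest bag has 4 vertices, giving width 3; this decomposition certifies tw(G) ≤ 3. For the lower bound, the 4 vertices {1, 7, 8, 10} are pairwise adjacent, and any tree decomposition puts a clique entirely inside one bag — forcing width ≥ 3. Therefore the treewidth is 3.

3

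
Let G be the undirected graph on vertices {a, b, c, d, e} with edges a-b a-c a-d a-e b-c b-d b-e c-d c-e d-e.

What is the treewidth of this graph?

A width-4 tree decomposition is:
Bags: B1 = {a, b, c, d, e}
Tree: (single bag)
A single bag containing all 5 vertices is trivially a valid decomposition of width 4. For the lower bound, the 5 vertices {a, b, c, d, e} are pairwise adjacent, and any tree decomposition puts a clique entirely inside one bag — forcing width ≥ 4. Therefore the treewidth is 4.

4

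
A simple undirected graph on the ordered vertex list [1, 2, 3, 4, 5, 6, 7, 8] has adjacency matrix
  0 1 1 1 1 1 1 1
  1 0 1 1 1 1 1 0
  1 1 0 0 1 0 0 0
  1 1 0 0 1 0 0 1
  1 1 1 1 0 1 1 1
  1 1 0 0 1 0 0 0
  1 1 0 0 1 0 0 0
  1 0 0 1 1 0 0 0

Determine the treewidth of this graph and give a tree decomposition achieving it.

Treewidth 3.
One optimal decomposition is:
Bags: B1 = {1, 2, 3, 5}  B2 = {1, 2, 4, 5}  B3 = {1, 2, 5, 7}  B4 = {1, 4, 5, 8}  B5 = {1, 2, 5, 6}
Tree: B1–B2, B2–B3, B2–B4, B2–B5

Each bag holds 4 vertices, so the decomposition has width 3, which upper-bounds the treewidth. Conversely, {1, 4, 5, 8} is a clique of size 4, and the vertices of any clique must share a bag in every tree decomposition; so some bag has ≥ 4 vertices and tw(G) ≥ 3. Hence tw(G) = 3 exactly.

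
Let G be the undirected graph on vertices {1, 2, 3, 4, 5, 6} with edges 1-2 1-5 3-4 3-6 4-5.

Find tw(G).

1

A width-1 tree decomposition is:
Bags: B1 = {1, 2}  B2 = {1, 5}  B3 = {4, 5}  B4 = {3, 4}  B5 = {3, 6}
Tree: B1–B2, B2–B3, B3–B4, B4–B5
The largest bag has 2 vertices, giving width 1; this decomposition certifies tw(G) ≤ 1. G has an edge, so its treewidth is at least 1. Combining the bounds, tw(G) = 1.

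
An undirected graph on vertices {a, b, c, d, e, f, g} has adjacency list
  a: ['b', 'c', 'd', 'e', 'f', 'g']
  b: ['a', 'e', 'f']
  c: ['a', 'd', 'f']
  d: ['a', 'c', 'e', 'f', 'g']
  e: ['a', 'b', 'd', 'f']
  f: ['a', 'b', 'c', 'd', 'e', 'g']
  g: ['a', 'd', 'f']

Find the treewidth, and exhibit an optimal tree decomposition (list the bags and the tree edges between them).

Treewidth 3.
Bags: B1 = {a, d, e, f}  B2 = {a, b, e, f}  B3 = {a, d, f, g}  B4 = {a, c, d, f}
Tree: B1–B2, B1–B3, B1–B4

Every bag has size at most 4, so the width is 4 − 1 = 3 and tw(G) ≤ 3. On the other hand G contains the 4-clique {a, d, f, g}. A clique must lie in a single bag of any decomposition, so no decomposition can have width below 3. Hence tw(G) = 3 exactly.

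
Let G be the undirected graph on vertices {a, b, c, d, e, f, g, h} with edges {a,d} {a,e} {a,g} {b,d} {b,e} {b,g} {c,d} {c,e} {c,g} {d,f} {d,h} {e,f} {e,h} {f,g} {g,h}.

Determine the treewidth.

A width-3 tree decomposition is:
Bags: B1 = {a, d, e, g}  B2 = {d, e, g, h}  B3 = {c, d, e, g}  B4 = {b, d, e, g}  B5 = {d, e, f, g}
Tree: B1–B2, B2–B3, B3–B4, B4–B5
Every bag has size at most 4, so the width is 4 − 1 = 3 and tw(G) ≤ 3. For the lower bound: the 4 vertex sets {a,e}, {d,h}, {g}, {c} are disjoint, each induces a connected subgraph, and every pair is joined by at least one edge of G. Contracting each set to a single vertex therefore yields K_{4} as a minor, and since treewidth is minor-monotone, tw(G) ≥ tw(K_{4}) = 3. The upper and lower bounds meet at 3, so that is the treewidth.

3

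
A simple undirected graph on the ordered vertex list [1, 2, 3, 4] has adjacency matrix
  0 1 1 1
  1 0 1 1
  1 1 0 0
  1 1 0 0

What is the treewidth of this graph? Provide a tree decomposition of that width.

Each bag holds 3 vertices, so the decomposition has width 2, which upper-bounds the treewidth. On the other hand G contains the 3-clique {1, 2, 3}. A clique must lie in a single bag of any decomposition, so no decomposition can have width below 2. Therefore the treewidth is 2.

Treewidth 2.
Bags: B1 = {1, 2, 4}  B2 = {1, 2, 3}
Tree: B1–B2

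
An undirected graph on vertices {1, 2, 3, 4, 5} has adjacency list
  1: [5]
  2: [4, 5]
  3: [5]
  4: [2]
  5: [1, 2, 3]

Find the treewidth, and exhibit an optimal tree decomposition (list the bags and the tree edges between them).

Treewidth 1.
One such decomposition:
Bags: B1 = {1, 5}  B2 = {3, 5}  B3 = {2, 5}  B4 = {2, 4}
Tree: B1–B2, B2–B3, B3–B4

The largest bag has 2 vertices, giving width 1; this decomposition certifies tw(G) ≤ 1. Since G has at least one edge (e.g. 1–5), it is not an edgeless graph, so tw(G) ≥ 1. Therefore the treewidth is 1.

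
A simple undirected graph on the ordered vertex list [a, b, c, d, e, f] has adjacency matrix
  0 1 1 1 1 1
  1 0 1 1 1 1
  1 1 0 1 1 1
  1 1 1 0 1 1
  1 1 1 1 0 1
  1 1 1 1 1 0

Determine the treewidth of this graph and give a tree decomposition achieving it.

Treewidth 5.
Bags: B1 = {a, b, c, d, e, f}
Tree: (single bag)

A single bag containing all 6 vertices is trivially a valid decomposition of width 5. For the lower bound, the 6 vertices {a, b, c, d, e, f} are pairwise adjacent, and any tree decomposition puts a clique entirely inside one bag — forcing width ≥ 5. Combining the bounds, tw(G) = 5.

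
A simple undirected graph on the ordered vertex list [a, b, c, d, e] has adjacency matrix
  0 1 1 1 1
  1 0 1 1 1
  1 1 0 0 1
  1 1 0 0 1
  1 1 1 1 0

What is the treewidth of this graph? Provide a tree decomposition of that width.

Treewidth 3.
One such decomposition:
Bags: B1 = {a, b, c, e}  B2 = {a, b, d, e}
Tree: B1–B2

Each bag holds 4 vertices, so the decomposition has width 3, which upper-bounds the treewidth. For the lower bound, the 4 vertices {a, b, d, e} are pairwise adjacent, and any tree decomposition puts a clique entirely inside one bag — forcing width ≥ 3. The upper and lower bounds meet at 3, so that is the treewidth.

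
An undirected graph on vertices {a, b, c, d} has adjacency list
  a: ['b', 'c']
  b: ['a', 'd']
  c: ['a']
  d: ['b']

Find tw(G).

A width-1 tree decomposition is:
Bags: B1 = {b, d}  B2 = {a, b}  B3 = {a, c}
Tree: B1–B2, B2–B3
Each bag holds 2 vertices, so the decomposition has width 1, which upper-bounds the treewidth. G has an edge, so its treewidth is at least 1. Hence tw(G) = 1 exactly.

1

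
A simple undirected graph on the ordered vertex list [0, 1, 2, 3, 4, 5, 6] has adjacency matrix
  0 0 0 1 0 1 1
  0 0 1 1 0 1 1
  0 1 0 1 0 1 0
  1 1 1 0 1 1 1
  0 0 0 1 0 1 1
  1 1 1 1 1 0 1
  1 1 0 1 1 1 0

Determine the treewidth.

3

A width-3 tree decomposition is:
Bags: B1 = {1, 3, 5, 6}  B2 = {0, 3, 5, 6}  B3 = {3, 4, 5, 6}  B4 = {1, 2, 3, 5}
Tree: B1–B2, B2–B3, B1–B4
Each bag holds 4 vertices, so the decomposition has width 3, which upper-bounds the treewidth. On the other hand G contains the 4-clique {1, 2, 3, 5}. A clique must lie in a single bag of any decomposition, so no decomposition can have width below 3. Hence tw(G) = 3 exactly.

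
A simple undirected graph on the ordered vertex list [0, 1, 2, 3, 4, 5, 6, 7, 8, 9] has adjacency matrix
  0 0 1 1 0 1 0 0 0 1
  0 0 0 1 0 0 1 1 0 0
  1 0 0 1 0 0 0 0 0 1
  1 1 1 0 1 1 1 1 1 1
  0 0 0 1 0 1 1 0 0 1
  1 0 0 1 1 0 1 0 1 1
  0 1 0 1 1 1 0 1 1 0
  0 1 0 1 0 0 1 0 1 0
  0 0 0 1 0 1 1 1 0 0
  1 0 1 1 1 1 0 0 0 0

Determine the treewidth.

3

A width-3 tree decomposition is:
Bags: B1 = {3, 5, 6, 8}  B2 = {3, 4, 5, 6}  B3 = {3, 4, 5, 9}  B4 = {0, 3, 5, 9}  B5 = {3, 6, 7, 8}  B6 = {0, 2, 3, 9}  B7 = {1, 3, 6, 7}
Tree: B1–B2, B2–B3, B3–B4, B1–B5, B4–B6, B5–B7
Every bag has size at most 4, so the width is 4 − 1 = 3 and tw(G) ≤ 3. For the lower bound, the 4 vertices {1, 3, 6, 7} are pairwise adjacent, and any tree decomposition puts a clique entirely inside one bag — forcing width ≥ 3. The upper and lower bounds meet at 3, so that is the treewidth.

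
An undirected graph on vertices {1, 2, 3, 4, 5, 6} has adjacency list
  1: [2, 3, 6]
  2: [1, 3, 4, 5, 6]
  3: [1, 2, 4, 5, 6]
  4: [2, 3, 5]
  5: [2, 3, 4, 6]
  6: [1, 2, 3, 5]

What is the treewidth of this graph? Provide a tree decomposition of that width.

The largest bag has 4 vertices, giving width 3; this decomposition certifies tw(G) ≤ 3. For the lower bound, the 4 vertices {1, 2, 3, 6} are pairwise adjacent, and any tree decomposition puts a clique entirely inside one bag — forcing width ≥ 3. The upper and lower bounds meet at 3, so that is the treewidth.

Treewidth 3.
Bags: B1 = {2, 3, 5, 6}  B2 = {2, 3, 4, 5}  B3 = {1, 2, 3, 6}
Tree: B1–B2, B1–B3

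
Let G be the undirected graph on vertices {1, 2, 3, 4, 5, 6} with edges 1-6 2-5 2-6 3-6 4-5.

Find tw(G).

A width-1 tree decomposition is:
Bags: B1 = {1, 6}  B2 = {2, 6}  B3 = {2, 5}  B4 = {3, 6}  B5 = {4, 5}
Tree: B1–B2, B2–B3, B2–B4, B3–B5
The largest bag has 2 vertices, giving width 1; this decomposition certifies tw(G) ≤ 1. G has an edge, so its treewidth is at least 1. Combining the bounds, tw(G) = 1.

1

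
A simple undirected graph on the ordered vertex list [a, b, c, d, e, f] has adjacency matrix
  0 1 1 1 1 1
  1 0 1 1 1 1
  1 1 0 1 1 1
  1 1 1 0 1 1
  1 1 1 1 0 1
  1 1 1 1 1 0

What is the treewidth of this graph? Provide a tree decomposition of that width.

With just one bag of size 6, the width is 6 − 1 = 5, so tw(G) ≤ 5. On the other hand G contains the 6-clique {a, b, c, d, e, f}. A clique must lie in a single bag of any decomposition, so no decomposition can have width below 5. The upper and lower bounds meet at 5, so that is the treewidth.

Treewidth 5.
One such decomposition:
Bags: B1 = {a, b, c, d, e, f}
Tree: (single bag)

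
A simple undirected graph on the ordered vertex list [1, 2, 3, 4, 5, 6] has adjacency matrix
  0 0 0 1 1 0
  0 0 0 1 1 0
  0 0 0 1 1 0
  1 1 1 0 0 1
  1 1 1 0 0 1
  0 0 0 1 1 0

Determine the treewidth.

2

A width-2 tree decomposition is:
Bags: B1 = {2, 4, 5}  B2 = {3, 4, 5}  B3 = {4, 5, 6}  B4 = {1, 4, 5}
Tree: B1–B2, B2–B3, B3–B4
Every bag has size at most 3, so the width is 3 − 1 = 2 and tw(G) ≤ 2. For the lower bound, G contains the cycle 2–5–3–4–2, so G is not a forest; only forests have treewidth ≤ 1, hence tw(G) ≥ 2. The upper and lower bounds meet at 2, so that is the treewidth.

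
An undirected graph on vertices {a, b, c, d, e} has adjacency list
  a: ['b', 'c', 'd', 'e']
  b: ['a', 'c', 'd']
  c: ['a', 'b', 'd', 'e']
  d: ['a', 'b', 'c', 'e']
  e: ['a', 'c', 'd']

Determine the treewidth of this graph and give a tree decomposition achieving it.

Every bag has size at most 4, so the width is 4 − 1 = 3 and tw(G) ≤ 3. Conversely, {a, c, d, e} is a clique of size 4, and the vertices of any clique must share a bag in every tree decomposition; so some bag has ≥ 4 vertices and tw(G) ≥ 3. Combining the bounds, tw(G) = 3.

Treewidth 3.
One such decomposition:
Bags: B1 = {a, b, c, d}  B2 = {a, c, d, e}
Tree: B1–B2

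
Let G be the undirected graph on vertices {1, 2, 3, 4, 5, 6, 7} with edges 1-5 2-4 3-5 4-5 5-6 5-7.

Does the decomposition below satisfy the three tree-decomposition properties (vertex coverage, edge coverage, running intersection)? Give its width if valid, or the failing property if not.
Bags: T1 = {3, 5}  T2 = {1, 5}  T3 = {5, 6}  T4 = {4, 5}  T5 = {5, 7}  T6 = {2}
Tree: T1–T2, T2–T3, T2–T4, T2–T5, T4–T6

A tree decomposition must satisfy three properties: every vertex lies in some bag; for every edge, both endpoints lie together in some bag; and for every vertex, the bags containing it form a connected subtree. Here edge (4,2) lies in no bag, so the decomposition is invalid.

No — edge (4,2) lies in no bag.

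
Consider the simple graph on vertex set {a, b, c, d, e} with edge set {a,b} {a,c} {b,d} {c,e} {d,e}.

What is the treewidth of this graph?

A width-2 tree decomposition is:
Bags: B1 = {a, b, c}  B2 = {b, c, e}  B3 = {b, d, e}
Tree: B1–B2, B2–B3
Every bag has size at most 3, so the width is 3 − 1 = 2 and tw(G) ≤ 2. For the lower bound, G contains the cycle b–a–c–e–d–b, so G is not a forest; only forests have treewidth ≤ 1, hence tw(G) ≥ 2. Hence tw(G) = 2 exactly.

2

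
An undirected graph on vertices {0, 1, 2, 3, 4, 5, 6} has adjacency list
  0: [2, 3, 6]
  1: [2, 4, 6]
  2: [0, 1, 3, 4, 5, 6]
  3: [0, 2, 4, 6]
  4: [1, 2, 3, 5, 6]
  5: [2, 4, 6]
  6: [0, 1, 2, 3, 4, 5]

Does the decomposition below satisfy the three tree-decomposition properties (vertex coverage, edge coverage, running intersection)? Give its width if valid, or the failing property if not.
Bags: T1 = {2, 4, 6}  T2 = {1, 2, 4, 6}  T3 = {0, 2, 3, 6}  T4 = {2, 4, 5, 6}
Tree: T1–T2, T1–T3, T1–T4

No — edge (3,4) lies in no bag.

A tree decomposition must satisfy three properties: every vertex lies in some bag; for every edge, both endpoints lie together in some bag; and for every vertex, the bags containing it form a connected subtree. Here edge (3,4) lies in no bag, so the decomposition is invalid.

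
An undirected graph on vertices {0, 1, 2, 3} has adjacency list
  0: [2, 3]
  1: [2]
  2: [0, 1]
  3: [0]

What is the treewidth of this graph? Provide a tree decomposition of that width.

The largest bag has 2 vertices, giving width 1; this decomposition certifies tw(G) ≤ 1. Since G has at least one edge (e.g. 3–0), it is not an edgeless graph, so tw(G) ≥ 1. Therefore the treewidth is 1.

Treewidth 1.
One such decomposition:
Bags: B1 = {0, 3}  B2 = {0, 2}  B3 = {1, 2}
Tree: B1–B2, B2–B3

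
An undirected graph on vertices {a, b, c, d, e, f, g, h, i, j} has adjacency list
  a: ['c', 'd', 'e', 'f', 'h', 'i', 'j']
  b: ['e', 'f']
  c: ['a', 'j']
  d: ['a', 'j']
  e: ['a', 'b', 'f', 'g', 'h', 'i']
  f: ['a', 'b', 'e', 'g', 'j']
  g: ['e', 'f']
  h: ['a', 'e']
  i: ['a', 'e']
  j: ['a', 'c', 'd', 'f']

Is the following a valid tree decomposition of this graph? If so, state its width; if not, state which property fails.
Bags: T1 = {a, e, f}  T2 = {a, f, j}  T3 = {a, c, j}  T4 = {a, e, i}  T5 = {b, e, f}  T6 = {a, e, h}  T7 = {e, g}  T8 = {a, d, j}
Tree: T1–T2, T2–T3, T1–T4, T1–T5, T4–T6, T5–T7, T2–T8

A tree decomposition must satisfy three properties: every vertex lies in some bag; for every edge, both endpoints lie together in some bag; and for every vertex, the bags containing it form a connected subtree. Here edge (f,g) lies in no bag, so the decomposition is invalid.

No — edge (f,g) lies in no bag.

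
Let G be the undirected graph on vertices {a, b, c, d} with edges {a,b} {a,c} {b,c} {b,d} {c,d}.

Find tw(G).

2

A width-2 tree decomposition is:
Bags: B1 = {b, c, d}  B2 = {a, b, c}
Tree: B1–B2
Every bag has size at most 3, so the width is 3 − 1 = 2 and tw(G) ≤ 2. For the lower bound, the 3 vertices {b, c, d} are pairwise adjacent, and any tree decomposition puts a clique entirely inside one bag — forcing width ≥ 2. Hence tw(G) = 2 exactly.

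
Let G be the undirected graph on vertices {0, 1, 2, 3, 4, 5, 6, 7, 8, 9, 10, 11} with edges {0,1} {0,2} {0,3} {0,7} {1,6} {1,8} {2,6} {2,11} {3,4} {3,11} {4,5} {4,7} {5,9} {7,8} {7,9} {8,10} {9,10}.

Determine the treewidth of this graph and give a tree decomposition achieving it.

Every bag has size at most 4, so the width is 4 − 1 = 3 and tw(G) ≤ 3. For the lower bound: the 4 vertex sets {5,9,10}, {8}, {7}, {0,1,3,4} are disjoint, each induces a connected subgraph, and every pair is joined by at least one edge of G. Contracting each set to a single vertex therefore yields K_{4} as a minor, and since treewidth is minor-monotone, tw(G) ≥ tw(K_{4}) = 3. Hence tw(G) = 3 exactly.

Treewidth 3.
One optimal decomposition is:
Bags: B1 = {5, 8, 9, 10}  B2 = {5, 7, 8, 9}  B3 = {4, 5, 7, 8}  B4 = {1, 4, 7, 8}  B5 = {0, 1, 4, 7}  B6 = {0, 1, 3, 4}  B7 = {0, 1, 3, 6}  B8 = {0, 2, 3, 6}  B9 = {2, 3, 6, 11}
Tree: B1–B2, B2–B3, B3–B4, B4–B5, B5–B6, B6–B7, B7–B8, B8–B9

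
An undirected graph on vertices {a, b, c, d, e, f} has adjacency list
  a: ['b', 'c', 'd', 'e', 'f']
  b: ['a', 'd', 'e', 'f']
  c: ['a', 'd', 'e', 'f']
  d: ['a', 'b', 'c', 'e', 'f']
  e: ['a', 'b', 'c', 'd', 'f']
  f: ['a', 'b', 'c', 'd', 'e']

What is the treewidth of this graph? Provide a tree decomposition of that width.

Treewidth 4.
One such decomposition:
Bags: B1 = {a, b, d, e, f}  B2 = {a, c, d, e, f}
Tree: B1–B2

The largest bag has 5 vertices, giving width 4; this decomposition certifies tw(G) ≤ 4. Conversely, {a, c, d, e, f} is a clique of size 5, and the vertices of any clique must share a bag in every tree decomposition; so some bag has ≥ 5 vertices and tw(G) ≥ 4. Therefore the treewidth is 4.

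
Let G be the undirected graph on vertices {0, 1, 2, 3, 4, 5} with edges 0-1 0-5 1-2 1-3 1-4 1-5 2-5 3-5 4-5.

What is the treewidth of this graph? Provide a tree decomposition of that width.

Treewidth 2.
One such decomposition:
Bags: B1 = {1, 2, 5}  B2 = {0, 1, 5}  B3 = {1, 3, 5}  B4 = {1, 4, 5}
Tree: B1–B2, B1–B3, B2–B4

Every bag has size at most 3, so the width is 3 − 1 = 2 and tw(G) ≤ 2. Conversely, {0, 1, 5} is a clique of size 3, and the vertices of any clique must share a bag in every tree decomposition; so some bag has ≥ 3 vertices and tw(G) ≥ 2. Hence tw(G) = 2 exactly.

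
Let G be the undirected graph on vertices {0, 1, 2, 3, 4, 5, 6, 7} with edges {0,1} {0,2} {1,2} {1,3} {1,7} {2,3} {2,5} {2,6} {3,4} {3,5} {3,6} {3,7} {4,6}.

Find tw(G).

2

A width-2 tree decomposition is:
Bags: B1 = {1, 2, 3}  B2 = {1, 3, 7}  B3 = {0, 1, 2}  B4 = {2, 3, 6}  B5 = {2, 3, 5}  B6 = {3, 4, 6}
Tree: B1–B2, B1–B3, B1–B4, B4–B5, B4–B6
Each bag holds 3 vertices, so the decomposition has width 2, which upper-bounds the treewidth. Conversely, {0, 1, 2} is a clique of size 3, and the vertices of any clique must share a bag in every tree decomposition; so some bag has ≥ 3 vertices and tw(G) ≥ 2. The upper and lower bounds meet at 2, so that is the treewidth.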